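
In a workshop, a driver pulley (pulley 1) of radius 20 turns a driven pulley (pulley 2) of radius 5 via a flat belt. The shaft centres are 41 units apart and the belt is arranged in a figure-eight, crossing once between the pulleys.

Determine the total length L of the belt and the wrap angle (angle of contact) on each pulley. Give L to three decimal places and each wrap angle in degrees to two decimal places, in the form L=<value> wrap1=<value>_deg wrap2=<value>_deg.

L=176.320 wrap1=255.14_deg wrap2=255.14_deg

crossed belt: β = asin((r1+r2)/C) = asin(25/41) = 37.5719°
wrap1 = wrap2 = π + 2β = 255.1437°
tangent length = C·cosβ = 32.4962
L = (r1+r2)·wrap + 2·C·cosβ = 25·4.4531 + 2·32.4962 = 176.3198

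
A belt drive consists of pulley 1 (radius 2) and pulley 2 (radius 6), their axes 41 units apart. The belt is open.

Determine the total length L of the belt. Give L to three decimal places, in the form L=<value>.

L=107.523

open belt: β = asin((r2−r1)/C) = asin(4/41) = 5.5987°
wrap1 = π − 2β = 168.8025°
wrap2 = π + 2β = 191.1975°
tangent length = C·cosβ = 40.8044
L = r1·wrap1 + r2·wrap2 + 2·C·cosβ = 2·2.9462 + 6·3.3370 + 2·40.8044 = 107.5233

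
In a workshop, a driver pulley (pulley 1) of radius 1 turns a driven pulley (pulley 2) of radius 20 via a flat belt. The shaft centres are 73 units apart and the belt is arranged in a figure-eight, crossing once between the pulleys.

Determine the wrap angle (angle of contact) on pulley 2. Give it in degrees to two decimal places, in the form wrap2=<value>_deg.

crossed belt: β = asin((r1+r2)/C) = asin(21/73) = 16.7186°
wrap1 = wrap2 = π + 2β = 213.4372°

wrap2=213.44_deg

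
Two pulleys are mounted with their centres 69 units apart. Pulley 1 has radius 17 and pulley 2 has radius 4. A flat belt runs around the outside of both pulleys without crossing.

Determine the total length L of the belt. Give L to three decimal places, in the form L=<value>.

open belt: β = asin((r2−r1)/C) = asin(-13/69) = -10.8598°
wrap1 = π − 2β = 201.7195°
wrap2 = π + 2β = 158.2805°
tangent length = C·cosβ = 67.7643
L = r1·wrap1 + r2·wrap2 + 2·C·cosβ = 17·3.5207 + 4·2.7625 + 2·67.7643 = 206.4300

L=206.430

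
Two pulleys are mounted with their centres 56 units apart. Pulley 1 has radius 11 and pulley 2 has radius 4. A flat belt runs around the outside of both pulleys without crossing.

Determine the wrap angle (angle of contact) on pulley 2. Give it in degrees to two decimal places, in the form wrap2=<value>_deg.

wrap2=165.64_deg

open belt: β = asin((r2−r1)/C) = asin(-7/56) = -7.1808°
wrap1 = π − 2β = 194.3615°
wrap2 = π + 2β = 165.6385°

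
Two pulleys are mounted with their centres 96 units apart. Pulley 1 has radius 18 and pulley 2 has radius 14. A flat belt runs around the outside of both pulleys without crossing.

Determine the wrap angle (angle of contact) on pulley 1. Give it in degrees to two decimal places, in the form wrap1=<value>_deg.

wrap1=184.78_deg

open belt: β = asin((r2−r1)/C) = asin(-4/96) = -2.3880°
wrap1 = π − 2β = 184.7760°
wrap2 = π + 2β = 175.2240°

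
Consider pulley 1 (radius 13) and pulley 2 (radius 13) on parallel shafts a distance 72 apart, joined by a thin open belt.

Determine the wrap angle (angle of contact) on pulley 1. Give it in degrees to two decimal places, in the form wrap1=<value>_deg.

wrap1=180.00_deg

open belt: β = asin((r2−r1)/C) = asin(0/72) = 0.0000°
wrap1 = π − 2β = 180.0000°
wrap2 = π + 2β = 180.0000°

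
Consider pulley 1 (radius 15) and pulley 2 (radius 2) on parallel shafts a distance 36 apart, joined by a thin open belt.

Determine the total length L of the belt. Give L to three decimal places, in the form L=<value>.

L=130.155

open belt: β = asin((r2−r1)/C) = asin(-13/36) = -21.1684°
wrap1 = π − 2β = 222.3369°
wrap2 = π + 2β = 137.6631°
tangent length = C·cosβ = 33.5708
L = r1·wrap1 + r2·wrap2 + 2·C·cosβ = 15·3.8805 + 2·2.4027 + 2·33.5708 = 130.1547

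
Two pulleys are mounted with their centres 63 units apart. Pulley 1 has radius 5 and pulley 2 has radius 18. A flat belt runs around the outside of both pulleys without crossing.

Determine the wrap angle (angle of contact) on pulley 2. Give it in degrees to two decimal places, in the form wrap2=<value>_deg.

open belt: β = asin((r2−r1)/C) = asin(13/63) = 11.9085°
wrap1 = π − 2β = 156.1830°
wrap2 = π + 2β = 203.8170°

wrap2=203.82_deg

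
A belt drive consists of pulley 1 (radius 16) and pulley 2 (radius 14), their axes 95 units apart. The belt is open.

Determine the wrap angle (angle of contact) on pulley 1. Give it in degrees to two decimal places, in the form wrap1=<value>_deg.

wrap1=182.41_deg

open belt: β = asin((r2−r1)/C) = asin(-2/95) = -1.2063°
wrap1 = π − 2β = 182.4126°
wrap2 = π + 2β = 177.5874°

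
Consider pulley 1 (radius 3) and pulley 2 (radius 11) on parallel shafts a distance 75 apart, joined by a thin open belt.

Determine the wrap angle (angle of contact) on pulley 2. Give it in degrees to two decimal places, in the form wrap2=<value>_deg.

wrap2=192.25_deg

open belt: β = asin((r2−r1)/C) = asin(8/75) = 6.1232°
wrap1 = π − 2β = 167.7536°
wrap2 = π + 2β = 192.2464°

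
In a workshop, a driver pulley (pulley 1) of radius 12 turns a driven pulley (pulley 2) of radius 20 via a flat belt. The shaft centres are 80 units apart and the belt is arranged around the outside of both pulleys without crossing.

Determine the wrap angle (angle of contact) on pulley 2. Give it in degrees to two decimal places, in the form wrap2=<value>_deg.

open belt: β = asin((r2−r1)/C) = asin(8/80) = 5.7392°
wrap1 = π − 2β = 168.5217°
wrap2 = π + 2β = 191.4783°

wrap2=191.48_deg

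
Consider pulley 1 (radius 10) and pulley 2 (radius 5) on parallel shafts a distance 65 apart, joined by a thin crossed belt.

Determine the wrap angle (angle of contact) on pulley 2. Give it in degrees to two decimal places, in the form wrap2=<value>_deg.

crossed belt: β = asin((r1+r2)/C) = asin(15/65) = 13.3424°
wrap1 = wrap2 = π + 2β = 206.6847°

wrap2=206.68_deg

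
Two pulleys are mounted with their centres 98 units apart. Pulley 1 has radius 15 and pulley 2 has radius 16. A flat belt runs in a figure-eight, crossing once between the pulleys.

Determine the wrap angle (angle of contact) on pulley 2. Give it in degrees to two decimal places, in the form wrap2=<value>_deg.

wrap2=216.88_deg

crossed belt: β = asin((r1+r2)/C) = asin(31/98) = 18.4409°
wrap1 = wrap2 = π + 2β = 216.8818°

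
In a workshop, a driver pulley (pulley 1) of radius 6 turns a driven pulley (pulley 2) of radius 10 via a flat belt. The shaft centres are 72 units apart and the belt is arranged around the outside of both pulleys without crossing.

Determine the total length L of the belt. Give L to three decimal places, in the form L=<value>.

open belt: β = asin((r2−r1)/C) = asin(4/72) = 3.1847°
wrap1 = π − 2β = 173.6305°
wrap2 = π + 2β = 186.3695°
tangent length = C·cosβ = 71.8888
L = r1·wrap1 + r2·wrap2 + 2·C·cosβ = 6·3.0304 + 10·3.2528 + 2·71.8888 = 194.4878

L=194.488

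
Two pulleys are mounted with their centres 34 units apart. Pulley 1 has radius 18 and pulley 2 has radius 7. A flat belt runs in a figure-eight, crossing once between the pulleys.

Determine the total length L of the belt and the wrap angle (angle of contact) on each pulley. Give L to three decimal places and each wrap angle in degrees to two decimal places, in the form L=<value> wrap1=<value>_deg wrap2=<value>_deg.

L=165.932 wrap1=274.66_deg wrap2=274.66_deg

crossed belt: β = asin((r1+r2)/C) = asin(25/34) = 47.3321°
wrap1 = wrap2 = π + 2β = 274.6641°
tangent length = C·cosβ = 23.0434
L = (r1+r2)·wrap + 2·C·cosβ = 25·4.7938 + 2·23.0434 = 165.9317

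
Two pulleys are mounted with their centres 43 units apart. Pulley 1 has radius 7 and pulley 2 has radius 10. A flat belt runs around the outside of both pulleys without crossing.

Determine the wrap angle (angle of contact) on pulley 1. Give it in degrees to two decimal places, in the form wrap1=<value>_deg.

wrap1=172.00_deg

open belt: β = asin((r2−r1)/C) = asin(3/43) = 4.0006°
wrap1 = π − 2β = 171.9987°
wrap2 = π + 2β = 188.0013°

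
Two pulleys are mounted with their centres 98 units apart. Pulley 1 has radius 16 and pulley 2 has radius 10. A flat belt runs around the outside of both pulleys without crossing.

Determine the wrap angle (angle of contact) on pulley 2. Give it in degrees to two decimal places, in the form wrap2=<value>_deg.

wrap2=172.98_deg

open belt: β = asin((r2−r1)/C) = asin(-6/98) = -3.5101°
wrap1 = π − 2β = 187.0202°
wrap2 = π + 2β = 172.9798°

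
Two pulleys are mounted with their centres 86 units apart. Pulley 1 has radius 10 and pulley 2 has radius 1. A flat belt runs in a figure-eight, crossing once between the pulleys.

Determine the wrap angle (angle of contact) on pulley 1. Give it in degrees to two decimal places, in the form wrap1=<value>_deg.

wrap1=194.70_deg

crossed belt: β = asin((r1+r2)/C) = asin(11/86) = 7.3487°
wrap1 = wrap2 = π + 2β = 194.6973°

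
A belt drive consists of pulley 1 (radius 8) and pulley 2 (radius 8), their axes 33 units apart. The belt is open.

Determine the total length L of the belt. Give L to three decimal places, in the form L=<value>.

open belt: β = asin((r2−r1)/C) = asin(0/33) = 0.0000°
wrap1 = π − 2β = 180.0000°
wrap2 = π + 2β = 180.0000°
tangent length = C·cosβ = 33.0000
L = r1·wrap1 + r2·wrap2 + 2·C·cosβ = 8·3.1416 + 8·3.1416 + 2·33.0000 = 116.2655

L=116.265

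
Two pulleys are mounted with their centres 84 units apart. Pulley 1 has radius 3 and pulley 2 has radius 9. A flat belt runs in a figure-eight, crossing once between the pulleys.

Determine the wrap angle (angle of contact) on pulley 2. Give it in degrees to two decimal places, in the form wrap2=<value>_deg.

wrap2=196.43_deg

crossed belt: β = asin((r1+r2)/C) = asin(12/84) = 8.2132°
wrap1 = wrap2 = π + 2β = 196.4264°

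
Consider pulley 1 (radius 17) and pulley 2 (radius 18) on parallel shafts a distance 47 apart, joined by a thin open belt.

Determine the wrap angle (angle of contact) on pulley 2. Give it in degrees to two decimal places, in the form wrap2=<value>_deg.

open belt: β = asin((r2−r1)/C) = asin(1/47) = 1.2192°
wrap1 = π − 2β = 177.5617°
wrap2 = π + 2β = 182.4383°

wrap2=182.44_deg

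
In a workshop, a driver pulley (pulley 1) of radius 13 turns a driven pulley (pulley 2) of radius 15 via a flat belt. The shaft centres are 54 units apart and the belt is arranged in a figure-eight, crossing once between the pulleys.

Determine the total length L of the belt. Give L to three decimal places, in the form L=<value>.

L=210.838

crossed belt: β = asin((r1+r2)/C) = asin(28/54) = 31.2329°
wrap1 = wrap2 = π + 2β = 242.4659°
tangent length = C·cosβ = 46.1736
L = (r1+r2)·wrap + 2·C·cosβ = 28·4.2318 + 2·46.1736 = 210.8383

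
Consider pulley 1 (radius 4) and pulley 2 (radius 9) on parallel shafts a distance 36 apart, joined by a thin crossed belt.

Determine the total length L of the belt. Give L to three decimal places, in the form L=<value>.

L=117.588

crossed belt: β = asin((r1+r2)/C) = asin(13/36) = 21.1684°
wrap1 = wrap2 = π + 2β = 222.3369°
tangent length = C·cosβ = 33.5708
L = (r1+r2)·wrap + 2·C·cosβ = 13·3.8805 + 2·33.5708 = 117.5883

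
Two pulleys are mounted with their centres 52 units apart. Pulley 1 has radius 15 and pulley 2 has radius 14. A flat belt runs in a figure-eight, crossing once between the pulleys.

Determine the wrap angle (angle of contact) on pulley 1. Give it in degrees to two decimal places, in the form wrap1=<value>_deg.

wrap1=247.79_deg

crossed belt: β = asin((r1+r2)/C) = asin(29/52) = 33.8964°
wrap1 = wrap2 = π + 2β = 247.7927°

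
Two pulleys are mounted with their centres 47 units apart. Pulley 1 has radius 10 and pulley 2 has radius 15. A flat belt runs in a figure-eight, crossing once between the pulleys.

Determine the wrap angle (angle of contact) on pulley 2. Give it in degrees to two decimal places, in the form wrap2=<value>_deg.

crossed belt: β = asin((r1+r2)/C) = asin(25/47) = 32.1349°
wrap1 = wrap2 = π + 2β = 244.2699°

wrap2=244.27_deg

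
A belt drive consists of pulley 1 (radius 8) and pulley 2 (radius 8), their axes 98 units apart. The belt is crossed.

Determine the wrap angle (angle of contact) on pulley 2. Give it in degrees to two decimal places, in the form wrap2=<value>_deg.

crossed belt: β = asin((r1+r2)/C) = asin(16/98) = 9.3965°
wrap1 = wrap2 = π + 2β = 198.7930°

wrap2=198.79_deg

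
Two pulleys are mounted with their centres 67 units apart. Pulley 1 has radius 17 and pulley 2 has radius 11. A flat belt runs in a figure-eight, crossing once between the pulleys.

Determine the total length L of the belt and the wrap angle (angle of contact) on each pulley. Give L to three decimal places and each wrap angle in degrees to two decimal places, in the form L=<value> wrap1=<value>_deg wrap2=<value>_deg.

crossed belt: β = asin((r1+r2)/C) = asin(28/67) = 24.7027°
wrap1 = wrap2 = π + 2β = 229.4055°
tangent length = C·cosβ = 60.8687
L = (r1+r2)·wrap + 2·C·cosβ = 28·4.0039 + 2·60.8687 = 233.8461

L=233.846 wrap1=229.41_deg wrap2=229.41_deg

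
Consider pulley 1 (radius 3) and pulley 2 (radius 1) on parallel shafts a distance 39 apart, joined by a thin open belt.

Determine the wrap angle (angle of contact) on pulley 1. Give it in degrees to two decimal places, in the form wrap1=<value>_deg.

wrap1=185.88_deg

open belt: β = asin((r2−r1)/C) = asin(-2/39) = -2.9395°
wrap1 = π − 2β = 185.8791°
wrap2 = π + 2β = 174.1209°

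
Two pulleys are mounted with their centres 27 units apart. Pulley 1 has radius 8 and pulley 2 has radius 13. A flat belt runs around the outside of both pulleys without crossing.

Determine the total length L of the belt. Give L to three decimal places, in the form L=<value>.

L=120.902

open belt: β = asin((r2−r1)/C) = asin(5/27) = 10.6719°
wrap1 = π − 2β = 158.6561°
wrap2 = π + 2β = 201.3439°
tangent length = C·cosβ = 26.5330
L = r1·wrap1 + r2·wrap2 + 2·C·cosβ = 8·2.7691 + 13·3.5141 + 2·26.5330 = 120.9020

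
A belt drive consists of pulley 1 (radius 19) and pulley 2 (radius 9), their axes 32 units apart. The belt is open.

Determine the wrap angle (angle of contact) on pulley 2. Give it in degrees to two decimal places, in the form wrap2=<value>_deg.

open belt: β = asin((r2−r1)/C) = asin(-10/32) = -18.2100°
wrap1 = π − 2β = 216.4199°
wrap2 = π + 2β = 143.5801°

wrap2=143.58_deg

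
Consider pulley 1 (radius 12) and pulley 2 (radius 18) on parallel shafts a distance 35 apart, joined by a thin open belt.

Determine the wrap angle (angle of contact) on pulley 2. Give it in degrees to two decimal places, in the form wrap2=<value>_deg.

wrap2=199.74_deg

open belt: β = asin((r2−r1)/C) = asin(6/35) = 9.8709°
wrap1 = π − 2β = 160.2582°
wrap2 = π + 2β = 199.7418°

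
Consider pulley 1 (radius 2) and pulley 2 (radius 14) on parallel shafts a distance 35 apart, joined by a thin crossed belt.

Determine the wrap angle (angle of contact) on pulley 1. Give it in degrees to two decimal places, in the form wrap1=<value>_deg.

crossed belt: β = asin((r1+r2)/C) = asin(16/35) = 27.2029°
wrap1 = wrap2 = π + 2β = 234.4058°

wrap1=234.41_deg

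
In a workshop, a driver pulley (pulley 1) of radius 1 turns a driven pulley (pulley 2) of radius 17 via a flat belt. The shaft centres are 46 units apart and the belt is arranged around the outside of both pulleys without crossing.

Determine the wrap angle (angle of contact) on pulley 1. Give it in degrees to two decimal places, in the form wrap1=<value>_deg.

open belt: β = asin((r2−r1)/C) = asin(16/46) = 20.3544°
wrap1 = π − 2β = 139.2912°
wrap2 = π + 2β = 220.7088°

wrap1=139.29_deg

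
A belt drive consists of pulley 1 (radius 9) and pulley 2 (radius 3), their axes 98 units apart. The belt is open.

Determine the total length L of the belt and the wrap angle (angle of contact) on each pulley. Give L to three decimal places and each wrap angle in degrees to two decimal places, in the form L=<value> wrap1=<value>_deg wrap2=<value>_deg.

L=234.067 wrap1=187.02_deg wrap2=172.98_deg

open belt: β = asin((r2−r1)/C) = asin(-6/98) = -3.5101°
wrap1 = π − 2β = 187.0202°
wrap2 = π + 2β = 172.9798°
tangent length = C·cosβ = 97.8162
L = r1·wrap1 + r2·wrap2 + 2·C·cosβ = 9·3.2641 + 3·3.0191 + 2·97.8162 = 234.0666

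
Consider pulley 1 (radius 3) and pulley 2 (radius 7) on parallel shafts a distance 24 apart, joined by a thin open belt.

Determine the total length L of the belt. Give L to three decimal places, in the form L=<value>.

open belt: β = asin((r2−r1)/C) = asin(4/24) = 9.5941°
wrap1 = π − 2β = 160.8119°
wrap2 = π + 2β = 199.1881°
tangent length = C·cosβ = 23.6643
L = r1·wrap1 + r2·wrap2 + 2·C·cosβ = 3·2.8067 + 7·3.4765 + 2·23.6643 = 80.0841

L=80.084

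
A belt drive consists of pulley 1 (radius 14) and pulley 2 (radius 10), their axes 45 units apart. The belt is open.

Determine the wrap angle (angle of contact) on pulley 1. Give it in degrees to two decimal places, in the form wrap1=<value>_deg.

wrap1=190.20_deg

open belt: β = asin((r2−r1)/C) = asin(-4/45) = -5.0997°
wrap1 = π − 2β = 190.1994°
wrap2 = π + 2β = 169.8006°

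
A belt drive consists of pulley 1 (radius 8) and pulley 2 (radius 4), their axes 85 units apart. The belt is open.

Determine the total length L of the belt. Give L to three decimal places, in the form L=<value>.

open belt: β = asin((r2−r1)/C) = asin(-4/85) = -2.6973°
wrap1 = π − 2β = 185.3945°
wrap2 = π + 2β = 174.6055°
tangent length = C·cosβ = 84.9058
L = r1·wrap1 + r2·wrap2 + 2·C·cosβ = 8·3.2357 + 4·3.0474 + 2·84.9058 = 207.8874

L=207.887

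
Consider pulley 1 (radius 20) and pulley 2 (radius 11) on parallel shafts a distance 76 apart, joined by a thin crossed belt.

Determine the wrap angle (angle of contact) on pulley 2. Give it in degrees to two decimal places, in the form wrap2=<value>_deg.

crossed belt: β = asin((r1+r2)/C) = asin(31/76) = 24.0727°
wrap1 = wrap2 = π + 2β = 228.1453°

wrap2=228.15_deg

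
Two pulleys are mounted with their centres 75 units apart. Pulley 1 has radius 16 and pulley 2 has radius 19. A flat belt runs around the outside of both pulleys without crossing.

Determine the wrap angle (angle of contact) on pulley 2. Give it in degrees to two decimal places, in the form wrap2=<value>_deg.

open belt: β = asin((r2−r1)/C) = asin(3/75) = 2.2924°
wrap1 = π − 2β = 175.4151°
wrap2 = π + 2β = 184.5849°

wrap2=184.58_deg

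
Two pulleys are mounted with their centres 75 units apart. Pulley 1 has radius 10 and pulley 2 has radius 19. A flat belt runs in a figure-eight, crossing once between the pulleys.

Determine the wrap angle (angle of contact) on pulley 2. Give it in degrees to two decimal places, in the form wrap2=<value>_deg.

crossed belt: β = asin((r1+r2)/C) = asin(29/75) = 22.7472°
wrap1 = wrap2 = π + 2β = 225.4945°

wrap2=225.49_deg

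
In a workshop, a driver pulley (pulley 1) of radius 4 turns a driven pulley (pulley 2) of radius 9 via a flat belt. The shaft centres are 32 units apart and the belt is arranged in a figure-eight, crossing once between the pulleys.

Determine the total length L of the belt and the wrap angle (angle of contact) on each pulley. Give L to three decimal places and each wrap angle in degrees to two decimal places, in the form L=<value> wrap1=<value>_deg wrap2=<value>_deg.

L=110.198 wrap1=227.94_deg wrap2=227.94_deg

crossed belt: β = asin((r1+r2)/C) = asin(13/32) = 23.9695°
wrap1 = wrap2 = π + 2β = 227.9390°
tangent length = C·cosβ = 29.2404
L = (r1+r2)·wrap + 2·C·cosβ = 13·3.9783 + 2·29.2404 = 110.1985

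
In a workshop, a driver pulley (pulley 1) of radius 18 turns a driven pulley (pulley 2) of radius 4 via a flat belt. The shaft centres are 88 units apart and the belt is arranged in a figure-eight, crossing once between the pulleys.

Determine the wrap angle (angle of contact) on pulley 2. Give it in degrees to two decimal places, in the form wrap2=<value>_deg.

crossed belt: β = asin((r1+r2)/C) = asin(22/88) = 14.4775°
wrap1 = wrap2 = π + 2β = 208.9550°

wrap2=208.96_deg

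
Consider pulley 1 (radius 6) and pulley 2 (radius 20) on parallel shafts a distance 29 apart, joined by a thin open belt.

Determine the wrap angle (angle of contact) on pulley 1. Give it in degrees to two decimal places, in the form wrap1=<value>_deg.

wrap1=122.27_deg

open belt: β = asin((r2−r1)/C) = asin(14/29) = 28.8657°
wrap1 = π − 2β = 122.2685°
wrap2 = π + 2β = 237.7315°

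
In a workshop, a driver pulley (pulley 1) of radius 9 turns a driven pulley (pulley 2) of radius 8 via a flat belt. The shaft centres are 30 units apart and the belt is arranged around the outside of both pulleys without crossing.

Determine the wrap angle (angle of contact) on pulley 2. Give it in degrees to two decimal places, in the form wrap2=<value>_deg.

wrap2=176.18_deg

open belt: β = asin((r2−r1)/C) = asin(-1/30) = -1.9102°
wrap1 = π − 2β = 183.8204°
wrap2 = π + 2β = 176.1796°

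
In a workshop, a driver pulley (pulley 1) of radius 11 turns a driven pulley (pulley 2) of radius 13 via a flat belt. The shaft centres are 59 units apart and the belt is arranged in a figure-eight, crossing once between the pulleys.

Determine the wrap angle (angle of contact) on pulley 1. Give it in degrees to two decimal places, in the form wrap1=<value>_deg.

crossed belt: β = asin((r1+r2)/C) = asin(24/59) = 24.0027°
wrap1 = wrap2 = π + 2β = 228.0054°

wrap1=228.01_deg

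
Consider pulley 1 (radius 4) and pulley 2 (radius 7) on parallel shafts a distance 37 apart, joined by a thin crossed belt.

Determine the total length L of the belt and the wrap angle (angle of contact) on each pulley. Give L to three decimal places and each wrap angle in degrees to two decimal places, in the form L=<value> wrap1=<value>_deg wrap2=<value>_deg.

crossed belt: β = asin((r1+r2)/C) = asin(11/37) = 17.2953°
wrap1 = wrap2 = π + 2β = 214.5907°
tangent length = C·cosβ = 35.3270
L = (r1+r2)·wrap + 2·C·cosβ = 11·3.7453 + 2·35.3270 = 111.8525

L=111.853 wrap1=214.59_deg wrap2=214.59_deg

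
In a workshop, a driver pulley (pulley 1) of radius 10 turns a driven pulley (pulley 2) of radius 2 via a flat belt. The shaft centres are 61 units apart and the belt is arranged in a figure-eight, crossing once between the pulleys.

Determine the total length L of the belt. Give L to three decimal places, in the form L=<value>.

L=162.067

crossed belt: β = asin((r1+r2)/C) = asin(12/61) = 11.3453°
wrap1 = wrap2 = π + 2β = 202.6906°
tangent length = C·cosβ = 59.8080
L = (r1+r2)·wrap + 2·C·cosβ = 12·3.5376 + 2·59.8080 = 162.0675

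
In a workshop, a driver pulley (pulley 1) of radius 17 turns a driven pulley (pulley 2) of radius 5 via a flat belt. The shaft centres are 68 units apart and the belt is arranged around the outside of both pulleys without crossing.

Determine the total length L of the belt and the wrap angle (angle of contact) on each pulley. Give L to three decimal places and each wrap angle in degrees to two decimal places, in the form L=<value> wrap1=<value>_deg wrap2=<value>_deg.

open belt: β = asin((r2−r1)/C) = asin(-12/68) = -10.1642°
wrap1 = π − 2β = 200.3285°
wrap2 = π + 2β = 159.6715°
tangent length = C·cosβ = 66.9328
L = r1·wrap1 + r2·wrap2 + 2·C·cosβ = 17·3.4964 + 5·2.7868 + 2·66.9328 = 207.2382

L=207.238 wrap1=200.33_deg wrap2=159.67_deg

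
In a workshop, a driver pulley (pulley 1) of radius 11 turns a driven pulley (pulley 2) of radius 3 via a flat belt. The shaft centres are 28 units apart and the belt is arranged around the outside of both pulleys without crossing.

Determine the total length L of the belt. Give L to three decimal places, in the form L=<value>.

L=102.284

open belt: β = asin((r2−r1)/C) = asin(-8/28) = -16.6015°
wrap1 = π − 2β = 213.2031°
wrap2 = π + 2β = 146.7969°
tangent length = C·cosβ = 26.8328
L = r1·wrap1 + r2·wrap2 + 2·C·cosβ = 11·3.7211 + 3·2.5621 + 2·26.8328 = 102.2840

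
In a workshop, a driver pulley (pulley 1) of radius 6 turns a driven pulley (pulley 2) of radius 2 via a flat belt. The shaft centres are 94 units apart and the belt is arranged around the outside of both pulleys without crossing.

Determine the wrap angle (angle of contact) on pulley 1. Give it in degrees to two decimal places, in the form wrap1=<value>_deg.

open belt: β = asin((r2−r1)/C) = asin(-4/94) = -2.4389°
wrap1 = π − 2β = 184.8777°
wrap2 = π + 2β = 175.1223°

wrap1=184.88_deg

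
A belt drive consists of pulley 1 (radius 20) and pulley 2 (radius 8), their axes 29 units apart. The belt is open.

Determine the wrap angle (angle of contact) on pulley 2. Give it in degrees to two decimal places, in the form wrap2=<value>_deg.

open belt: β = asin((r2−r1)/C) = asin(-12/29) = -24.4433°
wrap1 = π − 2β = 228.8867°
wrap2 = π + 2β = 131.1133°

wrap2=131.11_deg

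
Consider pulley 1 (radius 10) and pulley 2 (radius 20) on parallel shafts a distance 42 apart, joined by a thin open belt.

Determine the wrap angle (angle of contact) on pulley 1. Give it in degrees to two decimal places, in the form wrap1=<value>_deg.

wrap1=152.45_deg

open belt: β = asin((r2−r1)/C) = asin(10/42) = 13.7741°
wrap1 = π − 2β = 152.4517°
wrap2 = π + 2β = 207.5483°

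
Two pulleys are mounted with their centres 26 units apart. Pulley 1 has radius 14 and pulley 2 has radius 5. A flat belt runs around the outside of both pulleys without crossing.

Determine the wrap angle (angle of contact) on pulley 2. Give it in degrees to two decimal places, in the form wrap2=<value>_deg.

open belt: β = asin((r2−r1)/C) = asin(-9/26) = -20.2522°
wrap1 = π − 2β = 220.5045°
wrap2 = π + 2β = 139.4955°

wrap2=139.50_deg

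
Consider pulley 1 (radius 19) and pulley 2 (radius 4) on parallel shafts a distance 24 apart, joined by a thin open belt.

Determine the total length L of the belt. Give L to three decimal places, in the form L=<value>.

L=129.981

open belt: β = asin((r2−r1)/C) = asin(-15/24) = -38.6822°
wrap1 = π − 2β = 257.3644°
wrap2 = π + 2β = 102.6356°
tangent length = C·cosβ = 18.7350
L = r1·wrap1 + r2·wrap2 + 2·C·cosβ = 19·4.4919 + 4·1.7913 + 2·18.7350 = 129.9806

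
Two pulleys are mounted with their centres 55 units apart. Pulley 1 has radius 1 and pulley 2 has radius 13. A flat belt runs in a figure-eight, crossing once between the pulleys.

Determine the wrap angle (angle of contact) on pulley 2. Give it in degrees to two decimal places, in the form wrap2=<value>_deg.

crossed belt: β = asin((r1+r2)/C) = asin(14/55) = 14.7467°
wrap1 = wrap2 = π + 2β = 209.4933°

wrap2=209.49_deg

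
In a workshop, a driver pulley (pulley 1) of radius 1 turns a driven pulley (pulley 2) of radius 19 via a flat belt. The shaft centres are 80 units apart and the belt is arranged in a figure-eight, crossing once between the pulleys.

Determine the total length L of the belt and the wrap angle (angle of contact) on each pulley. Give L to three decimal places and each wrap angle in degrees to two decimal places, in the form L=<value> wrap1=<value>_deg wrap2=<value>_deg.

crossed belt: β = asin((r1+r2)/C) = asin(20/80) = 14.4775°
wrap1 = wrap2 = π + 2β = 208.9550°
tangent length = C·cosβ = 77.4597
L = (r1+r2)·wrap + 2·C·cosβ = 20·3.6470 + 2·77.4597 = 227.8584

L=227.858 wrap1=208.96_deg wrap2=208.96_deg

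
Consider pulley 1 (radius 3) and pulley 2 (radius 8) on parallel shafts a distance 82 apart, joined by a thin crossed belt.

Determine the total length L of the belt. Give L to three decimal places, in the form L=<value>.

crossed belt: β = asin((r1+r2)/C) = asin(11/82) = 7.7093°
wrap1 = wrap2 = π + 2β = 195.4185°
tangent length = C·cosβ = 81.2588
L = (r1+r2)·wrap + 2·C·cosβ = 11·3.4107 + 2·81.2588 = 200.0354

L=200.035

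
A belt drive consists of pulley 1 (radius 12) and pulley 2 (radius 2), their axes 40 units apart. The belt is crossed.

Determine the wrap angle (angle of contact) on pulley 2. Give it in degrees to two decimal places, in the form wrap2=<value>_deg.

wrap2=220.97_deg

crossed belt: β = asin((r1+r2)/C) = asin(14/40) = 20.4873°
wrap1 = wrap2 = π + 2β = 220.9746°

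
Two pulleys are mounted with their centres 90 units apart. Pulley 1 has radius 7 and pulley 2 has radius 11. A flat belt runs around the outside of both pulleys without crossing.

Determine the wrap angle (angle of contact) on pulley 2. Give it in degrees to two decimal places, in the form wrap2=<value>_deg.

wrap2=185.09_deg

open belt: β = asin((r2−r1)/C) = asin(4/90) = 2.5473°
wrap1 = π − 2β = 174.9054°
wrap2 = π + 2β = 185.0946°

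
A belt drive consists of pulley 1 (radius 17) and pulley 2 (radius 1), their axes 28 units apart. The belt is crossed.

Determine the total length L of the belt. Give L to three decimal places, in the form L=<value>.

crossed belt: β = asin((r1+r2)/C) = asin(18/28) = 40.0052°
wrap1 = wrap2 = π + 2β = 260.0104°
tangent length = C·cosβ = 21.4476
L = (r1+r2)·wrap + 2·C·cosβ = 18·4.5380 + 2·21.4476 = 124.5799

L=124.580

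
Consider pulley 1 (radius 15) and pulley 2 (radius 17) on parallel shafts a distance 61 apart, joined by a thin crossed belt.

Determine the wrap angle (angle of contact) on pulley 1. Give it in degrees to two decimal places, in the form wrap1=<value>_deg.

crossed belt: β = asin((r1+r2)/C) = asin(32/61) = 31.6407°
wrap1 = wrap2 = π + 2β = 243.2813°

wrap1=243.28_deg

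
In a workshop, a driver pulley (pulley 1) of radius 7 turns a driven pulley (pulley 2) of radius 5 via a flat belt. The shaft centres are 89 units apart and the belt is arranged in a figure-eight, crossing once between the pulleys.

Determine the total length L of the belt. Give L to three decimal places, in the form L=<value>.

L=217.320

crossed belt: β = asin((r1+r2)/C) = asin(12/89) = 7.7489°
wrap1 = wrap2 = π + 2β = 195.4977°
tangent length = C·cosβ = 88.1873
L = (r1+r2)·wrap + 2·C·cosβ = 12·3.4121 + 2·88.1873 = 217.3196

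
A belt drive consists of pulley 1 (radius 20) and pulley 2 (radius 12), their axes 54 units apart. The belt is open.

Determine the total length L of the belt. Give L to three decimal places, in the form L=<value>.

L=209.718

open belt: β = asin((r2−r1)/C) = asin(-8/54) = -8.5196°
wrap1 = π − 2β = 197.0392°
wrap2 = π + 2β = 162.9608°
tangent length = C·cosβ = 53.4041
L = r1·wrap1 + r2·wrap2 + 2·C·cosβ = 20·3.4390 + 12·2.8442 + 2·53.4041 = 209.7183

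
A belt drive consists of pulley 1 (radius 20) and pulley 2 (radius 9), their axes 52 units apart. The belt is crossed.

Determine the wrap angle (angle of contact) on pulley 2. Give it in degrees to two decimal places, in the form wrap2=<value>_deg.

crossed belt: β = asin((r1+r2)/C) = asin(29/52) = 33.8964°
wrap1 = wrap2 = π + 2β = 247.7927°

wrap2=247.79_deg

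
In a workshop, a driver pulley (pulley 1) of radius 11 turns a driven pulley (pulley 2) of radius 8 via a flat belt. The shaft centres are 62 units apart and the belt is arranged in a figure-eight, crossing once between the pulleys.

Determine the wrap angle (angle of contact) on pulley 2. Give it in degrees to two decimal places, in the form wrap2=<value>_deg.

crossed belt: β = asin((r1+r2)/C) = asin(19/62) = 17.8455°
wrap1 = wrap2 = π + 2β = 215.6910°

wrap2=215.69_deg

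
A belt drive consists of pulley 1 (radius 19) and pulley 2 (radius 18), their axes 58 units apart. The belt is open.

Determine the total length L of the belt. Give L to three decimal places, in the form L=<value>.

open belt: β = asin((r2−r1)/C) = asin(-1/58) = -0.9879°
wrap1 = π − 2β = 181.9758°
wrap2 = π + 2β = 178.0242°
tangent length = C·cosβ = 57.9914
L = r1·wrap1 + r2·wrap2 + 2·C·cosβ = 19·3.1761 + 18·3.1071 + 2·57.9914 = 232.2562

L=232.256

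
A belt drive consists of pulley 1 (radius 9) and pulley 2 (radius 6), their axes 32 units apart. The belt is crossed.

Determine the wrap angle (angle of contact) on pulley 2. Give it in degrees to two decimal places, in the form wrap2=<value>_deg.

wrap2=235.91_deg

crossed belt: β = asin((r1+r2)/C) = asin(15/32) = 27.9532°
wrap1 = wrap2 = π + 2β = 235.9064°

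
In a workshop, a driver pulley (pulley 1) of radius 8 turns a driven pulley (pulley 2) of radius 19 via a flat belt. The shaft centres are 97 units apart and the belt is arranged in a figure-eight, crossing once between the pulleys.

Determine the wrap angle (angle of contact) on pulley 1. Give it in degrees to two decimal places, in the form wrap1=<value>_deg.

wrap1=212.32_deg

crossed belt: β = asin((r1+r2)/C) = asin(27/97) = 16.1618°
wrap1 = wrap2 = π + 2β = 212.3236°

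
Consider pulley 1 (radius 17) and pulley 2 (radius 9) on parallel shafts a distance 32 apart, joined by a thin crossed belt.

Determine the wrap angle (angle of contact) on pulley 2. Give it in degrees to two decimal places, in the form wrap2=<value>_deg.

crossed belt: β = asin((r1+r2)/C) = asin(26/32) = 54.3409°
wrap1 = wrap2 = π + 2β = 288.6818°

wrap2=288.68_deg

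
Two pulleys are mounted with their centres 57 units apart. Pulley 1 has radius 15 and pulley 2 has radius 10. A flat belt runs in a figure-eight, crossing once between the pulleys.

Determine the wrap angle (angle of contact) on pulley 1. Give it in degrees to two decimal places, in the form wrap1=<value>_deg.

wrap1=232.03_deg

crossed belt: β = asin((r1+r2)/C) = asin(25/57) = 26.0144°
wrap1 = wrap2 = π + 2β = 232.0287°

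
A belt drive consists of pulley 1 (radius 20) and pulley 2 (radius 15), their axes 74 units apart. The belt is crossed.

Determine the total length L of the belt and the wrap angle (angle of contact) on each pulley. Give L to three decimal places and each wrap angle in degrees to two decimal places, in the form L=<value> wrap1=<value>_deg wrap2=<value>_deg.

crossed belt: β = asin((r1+r2)/C) = asin(35/74) = 28.2275°
wrap1 = wrap2 = π + 2β = 236.4549°
tangent length = C·cosβ = 65.1997
L = (r1+r2)·wrap + 2·C·cosβ = 35·4.1269 + 2·65.1997 = 274.8415

L=274.841 wrap1=236.45_deg wrap2=236.45_deg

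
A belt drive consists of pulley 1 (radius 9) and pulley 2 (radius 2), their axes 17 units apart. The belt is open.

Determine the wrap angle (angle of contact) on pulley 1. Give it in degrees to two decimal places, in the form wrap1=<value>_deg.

open belt: β = asin((r2−r1)/C) = asin(-7/17) = -24.3157°
wrap1 = π − 2β = 228.6315°
wrap2 = π + 2β = 131.3685°

wrap1=228.63_deg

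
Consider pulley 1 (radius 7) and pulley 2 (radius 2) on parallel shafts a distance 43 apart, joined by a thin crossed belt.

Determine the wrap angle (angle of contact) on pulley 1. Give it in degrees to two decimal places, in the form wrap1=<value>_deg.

crossed belt: β = asin((r1+r2)/C) = asin(9/43) = 12.0815°
wrap1 = wrap2 = π + 2β = 204.1629°

wrap1=204.16_deg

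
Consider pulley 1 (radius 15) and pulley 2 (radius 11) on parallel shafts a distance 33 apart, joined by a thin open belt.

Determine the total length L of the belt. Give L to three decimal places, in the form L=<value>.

L=148.167

open belt: β = asin((r2−r1)/C) = asin(-4/33) = -6.9621°
wrap1 = π − 2β = 193.9241°
wrap2 = π + 2β = 166.0759°
tangent length = C·cosβ = 32.7567
L = r1·wrap1 + r2·wrap2 + 2·C·cosβ = 15·3.3846 + 11·2.8986 + 2·32.7567 = 148.1669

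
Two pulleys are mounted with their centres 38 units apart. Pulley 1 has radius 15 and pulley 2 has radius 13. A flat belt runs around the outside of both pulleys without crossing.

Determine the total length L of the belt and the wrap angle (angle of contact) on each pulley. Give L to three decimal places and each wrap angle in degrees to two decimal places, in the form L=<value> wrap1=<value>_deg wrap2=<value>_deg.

L=164.070 wrap1=186.03_deg wrap2=173.97_deg

open belt: β = asin((r2−r1)/C) = asin(-2/38) = -3.0170°
wrap1 = π − 2β = 186.0339°
wrap2 = π + 2β = 173.9661°
tangent length = C·cosβ = 37.9473
L = r1·wrap1 + r2·wrap2 + 2·C·cosβ = 15·3.2469 + 13·3.0363 + 2·37.9473 = 164.0699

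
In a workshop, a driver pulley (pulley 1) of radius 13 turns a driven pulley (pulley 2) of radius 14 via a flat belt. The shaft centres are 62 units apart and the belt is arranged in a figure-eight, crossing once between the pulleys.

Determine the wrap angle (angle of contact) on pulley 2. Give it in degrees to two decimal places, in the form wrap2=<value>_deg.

crossed belt: β = asin((r1+r2)/C) = asin(27/62) = 25.8161°
wrap1 = wrap2 = π + 2β = 231.6322°

wrap2=231.63_deg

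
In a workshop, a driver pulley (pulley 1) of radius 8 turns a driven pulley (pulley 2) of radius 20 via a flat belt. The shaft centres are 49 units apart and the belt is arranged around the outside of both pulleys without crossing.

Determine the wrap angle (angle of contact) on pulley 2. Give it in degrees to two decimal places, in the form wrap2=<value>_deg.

wrap2=208.35_deg

open belt: β = asin((r2−r1)/C) = asin(12/49) = 14.1758°
wrap1 = π − 2β = 151.6484°
wrap2 = π + 2β = 208.3516°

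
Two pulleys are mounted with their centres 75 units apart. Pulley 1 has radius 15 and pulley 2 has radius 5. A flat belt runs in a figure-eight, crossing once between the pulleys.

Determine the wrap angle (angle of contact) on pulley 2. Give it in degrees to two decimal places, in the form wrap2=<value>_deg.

wrap2=210.93_deg

crossed belt: β = asin((r1+r2)/C) = asin(20/75) = 15.4660°
wrap1 = wrap2 = π + 2β = 210.9320°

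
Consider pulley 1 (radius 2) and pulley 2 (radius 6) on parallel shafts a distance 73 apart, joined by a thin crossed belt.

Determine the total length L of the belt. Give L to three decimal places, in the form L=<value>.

L=172.010

crossed belt: β = asin((r1+r2)/C) = asin(8/73) = 6.2916°
wrap1 = wrap2 = π + 2β = 192.5833°
tangent length = C·cosβ = 72.5603
L = (r1+r2)·wrap + 2·C·cosβ = 8·3.3612 + 2·72.5603 = 172.0103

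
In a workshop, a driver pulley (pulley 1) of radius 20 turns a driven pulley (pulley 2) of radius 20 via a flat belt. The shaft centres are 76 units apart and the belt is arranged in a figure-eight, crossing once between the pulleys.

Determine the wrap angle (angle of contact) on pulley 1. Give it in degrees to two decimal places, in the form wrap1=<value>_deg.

crossed belt: β = asin((r1+r2)/C) = asin(40/76) = 31.7569°
wrap1 = wrap2 = π + 2β = 243.5137°

wrap1=243.51_deg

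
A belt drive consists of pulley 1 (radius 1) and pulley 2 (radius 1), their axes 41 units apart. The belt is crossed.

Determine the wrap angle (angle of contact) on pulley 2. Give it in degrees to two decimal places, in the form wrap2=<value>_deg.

wrap2=185.59_deg

crossed belt: β = asin((r1+r2)/C) = asin(2/41) = 2.7960°
wrap1 = wrap2 = π + 2β = 185.5921°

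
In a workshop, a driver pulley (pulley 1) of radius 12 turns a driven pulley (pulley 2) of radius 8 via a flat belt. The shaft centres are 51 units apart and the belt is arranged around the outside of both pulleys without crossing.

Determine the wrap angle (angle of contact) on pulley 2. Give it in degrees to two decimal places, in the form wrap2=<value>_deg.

wrap2=171.00_deg

open belt: β = asin((r2−r1)/C) = asin(-4/51) = -4.4984°
wrap1 = π − 2β = 188.9968°
wrap2 = π + 2β = 171.0032°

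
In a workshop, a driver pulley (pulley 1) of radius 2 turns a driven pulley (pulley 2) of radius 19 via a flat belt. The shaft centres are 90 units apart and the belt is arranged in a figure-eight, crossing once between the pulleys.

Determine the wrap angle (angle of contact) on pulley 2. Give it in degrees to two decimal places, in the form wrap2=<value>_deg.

crossed belt: β = asin((r1+r2)/C) = asin(21/90) = 13.4934°
wrap1 = wrap2 = π + 2β = 206.9868°

wrap2=206.99_deg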